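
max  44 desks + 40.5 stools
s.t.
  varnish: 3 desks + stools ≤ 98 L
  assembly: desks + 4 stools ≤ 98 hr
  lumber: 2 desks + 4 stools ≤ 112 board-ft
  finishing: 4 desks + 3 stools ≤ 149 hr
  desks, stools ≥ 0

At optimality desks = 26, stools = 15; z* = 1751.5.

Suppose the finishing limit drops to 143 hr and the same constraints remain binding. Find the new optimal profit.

Binding: lumber and finishing. Non-binding: varnish (5 unused), assembly (12 unused).
By complementary slackness, y = 0 for the non-binding constraints.
The binding rows give the dual system: 2·y_lumber + 4·y_finishing = 44 and 4·y_lumber + 3·y_finishing = 40.5.
→ y_lumber = 3 and y_finishing = 9.5.
Δz = y_finishing·Δb = 9.5 × (-6) = -57, so new z* = 1751.5 − 57 = 1694.5.

1694.5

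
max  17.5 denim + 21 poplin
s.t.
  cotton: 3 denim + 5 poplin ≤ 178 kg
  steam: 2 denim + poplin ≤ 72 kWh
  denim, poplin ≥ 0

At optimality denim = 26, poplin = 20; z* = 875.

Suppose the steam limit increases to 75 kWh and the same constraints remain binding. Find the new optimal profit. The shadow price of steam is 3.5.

885.5

Δb = 3, so new z* = 875 + (3.5)·(3) = 875 + 10.5 = 885.5.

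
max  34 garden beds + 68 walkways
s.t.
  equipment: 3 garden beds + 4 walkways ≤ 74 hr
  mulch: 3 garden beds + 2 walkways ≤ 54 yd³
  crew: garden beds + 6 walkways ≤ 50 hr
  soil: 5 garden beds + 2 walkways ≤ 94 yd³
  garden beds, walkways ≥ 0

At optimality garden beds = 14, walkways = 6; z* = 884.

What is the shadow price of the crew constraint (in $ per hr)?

8.5

At the optimum: equipment uses 66 of 74 (slack = 8); mulch uses 54 of 54 (binding); crew uses 50 of 50 (binding); soil uses 82 of 94 (slack = 12).
Since equipment, soil are not tight, their duals are 0.
Dual feasibility on the basic columns requires 3·y_mulch + 1·y_crew = 34, 2·y_mulch + 6·y_crew = 68.
Solving: y_mulch = 8.5, y_crew = 8.5.
Shadow price of crew = 8.5.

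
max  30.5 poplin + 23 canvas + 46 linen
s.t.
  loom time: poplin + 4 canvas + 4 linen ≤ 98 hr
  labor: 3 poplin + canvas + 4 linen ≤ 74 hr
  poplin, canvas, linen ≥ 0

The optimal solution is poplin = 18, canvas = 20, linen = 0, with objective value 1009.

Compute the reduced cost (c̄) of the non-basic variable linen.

At the optimum: loom time uses 98 of 98 (binding); labor uses 74 of 74 (binding).
Dual feasibility on the basic columns requires 1·y_loom time + 3·y_labor = 30.5, 4·y_loom time + 1·y_labor = 23.
Solving: y_loom time = 3.5, y_labor = 9.
Reduced cost of linen: c₃ − yᵀa₃ = 46 − (3.5·4 + 9·4) = 46 − 50 = -4.

-4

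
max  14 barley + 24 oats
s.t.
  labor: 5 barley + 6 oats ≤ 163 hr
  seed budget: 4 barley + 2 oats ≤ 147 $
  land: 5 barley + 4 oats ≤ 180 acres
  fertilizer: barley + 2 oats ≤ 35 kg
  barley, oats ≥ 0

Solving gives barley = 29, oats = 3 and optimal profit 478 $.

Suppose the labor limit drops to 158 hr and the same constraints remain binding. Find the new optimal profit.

473

Check each constraint at x*: labor 163/163 (tight); seed budget 122/147 (slack 25); land 157/180 (slack 23); fertilizer 35/35 (tight).
Slack constraints have shadow price 0 (complementary slackness).
Dual feasibility on the basic columns requires 5·y_labor + 1·y_fertilizer = 14, 6·y_labor + 2·y_fertilizer = 24.
Solving: y_labor = 1, y_fertilizer = 9.
Δz = y_labor·Δb = 1 × (-5) = -5, so new z* = 478 − 5 = 473.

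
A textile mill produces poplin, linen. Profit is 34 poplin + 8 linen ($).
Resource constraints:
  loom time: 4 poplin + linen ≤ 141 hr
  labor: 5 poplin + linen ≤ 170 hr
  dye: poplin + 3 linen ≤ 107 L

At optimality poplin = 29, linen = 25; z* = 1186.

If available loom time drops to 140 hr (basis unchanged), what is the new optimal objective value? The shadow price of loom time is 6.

Δb = -1, so new z* = 1186 + (6)·(-1) = 1186 − 6 = 1180.

1180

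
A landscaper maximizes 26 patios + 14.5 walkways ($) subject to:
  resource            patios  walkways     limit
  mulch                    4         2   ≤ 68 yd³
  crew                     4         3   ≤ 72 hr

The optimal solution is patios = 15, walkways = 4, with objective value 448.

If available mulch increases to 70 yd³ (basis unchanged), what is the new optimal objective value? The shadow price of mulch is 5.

Δb = 2, so new z* = 448 + (5)·(2) = 448 + 10 = 458.

458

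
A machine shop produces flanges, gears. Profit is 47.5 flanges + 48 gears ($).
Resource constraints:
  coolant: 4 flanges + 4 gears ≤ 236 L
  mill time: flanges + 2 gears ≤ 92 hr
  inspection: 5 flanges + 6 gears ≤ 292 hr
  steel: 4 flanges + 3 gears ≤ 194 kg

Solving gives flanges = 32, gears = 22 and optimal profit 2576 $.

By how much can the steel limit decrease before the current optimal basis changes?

Binding constraints: inspection, steel. The basis is B = [[5,6],[4,3]] with det -9.
Per unit decrease in steel, x* moves by d = (-0.6667, 0.5556).
The basis stays optimal until mill time becomes binding; allowable decrease = 36 kg.

36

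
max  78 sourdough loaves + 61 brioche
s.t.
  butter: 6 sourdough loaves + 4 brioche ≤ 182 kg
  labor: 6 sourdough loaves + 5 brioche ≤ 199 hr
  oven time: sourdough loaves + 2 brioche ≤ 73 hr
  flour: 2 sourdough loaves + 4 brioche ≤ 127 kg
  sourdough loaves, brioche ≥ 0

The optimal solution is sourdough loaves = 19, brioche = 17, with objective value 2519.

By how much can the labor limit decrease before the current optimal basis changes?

17

Binding constraints: butter, labor. The basis is B = [[6,4],[6,5]] with det 6.
Per unit decrease in labor, x* moves by d = (0.6667, -1).
The basis stays optimal until brioche reaches 0; allowable decrease = 17 hr.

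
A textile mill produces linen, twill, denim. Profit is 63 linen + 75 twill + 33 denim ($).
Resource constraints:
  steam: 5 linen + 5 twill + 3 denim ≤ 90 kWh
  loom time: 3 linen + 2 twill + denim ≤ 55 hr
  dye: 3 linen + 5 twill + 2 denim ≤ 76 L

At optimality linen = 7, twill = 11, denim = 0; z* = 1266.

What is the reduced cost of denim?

-6

At the optimum: steam uses 90 of 90 (binding); loom time uses 43 of 55 (slack = 12); dye uses 76 of 76 (binding).
By complementary slackness, y = 0 for the non-binding constraint.
The binding rows give the dual system: 5·y_steam + 3·y_dye = 63 and 5·y_steam + 5·y_dye = 75.
→ y_steam = 9 and y_dye = 6.
Reduced cost of denim: c₃ − yᵀa₃ = 33 − (9·3 + 6·2) = 33 − 39 = -6.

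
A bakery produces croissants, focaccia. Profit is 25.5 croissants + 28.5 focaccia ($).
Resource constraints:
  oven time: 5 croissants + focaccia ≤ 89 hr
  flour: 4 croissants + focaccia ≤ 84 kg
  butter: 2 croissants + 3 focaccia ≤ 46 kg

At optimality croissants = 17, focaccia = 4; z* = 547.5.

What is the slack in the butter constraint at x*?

butter used = 2·17 + 3·4 = 46; slack = 46 − 46 = 0.

0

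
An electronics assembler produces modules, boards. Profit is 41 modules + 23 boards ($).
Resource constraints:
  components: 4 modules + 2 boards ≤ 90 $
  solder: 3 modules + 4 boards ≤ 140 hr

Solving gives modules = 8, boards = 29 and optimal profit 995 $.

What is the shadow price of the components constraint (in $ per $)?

9.5

At the optimum: components uses 90 of 90 (binding); solder uses 140 of 140 (binding).
From A_Bᵀ y = c: 4·y_components + 3·y_solder = 41; 2·y_components + 4·y_solder = 23.
This yields shadow prices y_components = 9.5, y_solder = 1.
Shadow price of components = 9.5.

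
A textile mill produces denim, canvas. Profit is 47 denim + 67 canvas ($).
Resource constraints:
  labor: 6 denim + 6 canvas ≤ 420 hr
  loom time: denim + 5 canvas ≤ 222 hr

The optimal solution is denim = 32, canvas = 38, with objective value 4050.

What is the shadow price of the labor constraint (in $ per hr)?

7

Both labor and loom time are binding at x*.
The binding rows give the dual system: 6·y_labor + 1·y_loom time = 47 and 6·y_labor + 5·y_loom time = 67.
Solving: y_labor = 7, y_loom time = 5.
Shadow price of labor = 7.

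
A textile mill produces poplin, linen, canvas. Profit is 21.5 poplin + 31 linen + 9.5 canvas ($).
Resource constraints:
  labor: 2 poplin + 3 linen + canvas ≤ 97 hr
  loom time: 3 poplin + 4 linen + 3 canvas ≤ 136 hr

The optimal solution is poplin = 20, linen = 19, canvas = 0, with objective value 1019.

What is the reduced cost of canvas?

-5

Check each constraint at x*: labor 97/97 (tight); loom time 136/136 (tight).
From A_Bᵀ y = c: 2·y_labor + 3·y_loom time = 21.5; 3·y_labor + 4·y_loom time = 31.
→ y_labor = 7 and y_loom time = 2.5.
Reduced cost of canvas: c₃ − yᵀa₃ = 9.5 − (7·1 + 2.5·3) = 9.5 − 14.5 = -5.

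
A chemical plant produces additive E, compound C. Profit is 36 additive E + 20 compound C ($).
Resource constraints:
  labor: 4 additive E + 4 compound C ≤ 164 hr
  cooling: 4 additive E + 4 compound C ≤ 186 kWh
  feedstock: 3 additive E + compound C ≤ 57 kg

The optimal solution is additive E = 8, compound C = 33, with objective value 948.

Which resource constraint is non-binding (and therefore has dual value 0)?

cooling

labor: 164/164 (binding)
cooling: 164/186 (slack 22)
feedstock: 57/57 (binding)
By complementary slackness, a constraint with positive slack has shadow price 0 → cooling.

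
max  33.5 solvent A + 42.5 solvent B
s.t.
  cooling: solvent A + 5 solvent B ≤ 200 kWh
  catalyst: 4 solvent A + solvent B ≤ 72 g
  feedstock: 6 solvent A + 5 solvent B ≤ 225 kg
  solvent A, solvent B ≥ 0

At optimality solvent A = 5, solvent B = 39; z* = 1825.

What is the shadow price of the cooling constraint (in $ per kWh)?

Check each constraint at x*: cooling 200/200 (tight); catalyst 59/72 (slack 13); feedstock 225/225 (tight).
Slack constraints have shadow price 0 (complementary slackness).
The binding rows give the dual system: 1·y_cooling + 6·y_feedstock = 33.5 and 5·y_cooling + 5·y_feedstock = 42.5.
Solving: y_cooling = 3.5, y_feedstock = 5.
Shadow price of cooling = 3.5.

3.5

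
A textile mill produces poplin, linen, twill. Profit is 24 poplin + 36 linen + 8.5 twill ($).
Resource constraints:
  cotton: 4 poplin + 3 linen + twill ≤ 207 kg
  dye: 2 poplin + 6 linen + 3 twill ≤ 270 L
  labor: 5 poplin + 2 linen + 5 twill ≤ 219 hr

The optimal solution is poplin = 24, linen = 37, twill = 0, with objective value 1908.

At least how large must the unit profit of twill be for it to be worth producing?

16

Binding: cotton and dye. Non-binding: labor (25 unused).
Since labor is not tight, its dual is 0.
From A_Bᵀ y = c: 4·y_cotton + 2·y_dye = 24; 3·y_cotton + 6·y_dye = 36.
Solving: y_cotton = 4, y_dye = 4.
twill enters the basis when its profit ≥ yᵀa₃ = 4·1 + 4·3 = 16.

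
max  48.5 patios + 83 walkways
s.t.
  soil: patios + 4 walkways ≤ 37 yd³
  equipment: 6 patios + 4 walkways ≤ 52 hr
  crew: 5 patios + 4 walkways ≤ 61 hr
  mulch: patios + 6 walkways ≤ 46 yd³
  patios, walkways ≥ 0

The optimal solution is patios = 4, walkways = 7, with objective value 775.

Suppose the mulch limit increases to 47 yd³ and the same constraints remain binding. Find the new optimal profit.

784.5

At the optimum: soil uses 32 of 37 (slack = 5); equipment uses 52 of 52 (binding); crew uses 48 of 61 (slack = 13); mulch uses 46 of 46 (binding).
Since soil, crew are not tight, their duals are 0.
From A_Bᵀ y = c: 6·y_equipment + 1·y_mulch = 48.5; 4·y_equipment + 6·y_mulch = 83.
Solving: y_equipment = 6.5, y_mulch = 9.5.
Δz = y_mulch·Δb = 9.5 × (1) = 9.5, so new z* = 775 + 9.5 = 784.5.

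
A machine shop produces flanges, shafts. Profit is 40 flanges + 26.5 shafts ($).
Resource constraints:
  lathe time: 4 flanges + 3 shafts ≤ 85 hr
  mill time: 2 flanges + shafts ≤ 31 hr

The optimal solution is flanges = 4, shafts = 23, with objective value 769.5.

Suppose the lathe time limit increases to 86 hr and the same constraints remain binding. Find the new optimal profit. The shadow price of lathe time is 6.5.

Δb = 1, so new z* = 769.5 + (6.5)·(1) = 769.5 + 6.5 = 776.

776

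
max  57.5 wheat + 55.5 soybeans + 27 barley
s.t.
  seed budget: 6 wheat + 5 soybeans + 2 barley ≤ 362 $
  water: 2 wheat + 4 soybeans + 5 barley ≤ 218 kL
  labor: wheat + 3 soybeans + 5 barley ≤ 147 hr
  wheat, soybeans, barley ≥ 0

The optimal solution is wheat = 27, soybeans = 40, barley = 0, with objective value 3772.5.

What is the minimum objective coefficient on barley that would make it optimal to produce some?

35.5

Binding: seed budget and labor. Non-binding: water (4 unused).
Slack constraints have shadow price 0 (complementary slackness).
From A_Bᵀ y = c: 6·y_seed budget + 1·y_labor = 57.5; 5·y_seed budget + 3·y_labor = 55.5.
→ y_seed budget = 9 and y_labor = 3.5.
barley enters the basis when its profit ≥ yᵀa₃ = 9·2 + 3.5·5 = 35.5.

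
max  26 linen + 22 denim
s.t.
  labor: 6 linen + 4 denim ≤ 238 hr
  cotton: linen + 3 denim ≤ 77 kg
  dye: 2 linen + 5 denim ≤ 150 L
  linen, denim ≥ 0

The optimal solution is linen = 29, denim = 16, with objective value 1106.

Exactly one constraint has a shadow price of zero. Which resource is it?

dye

labor: 238/238 (binding)
cotton: 77/77 (binding)
dye: 138/150 (slack 12)
By complementary slackness, a constraint with positive slack has shadow price 0 → dye.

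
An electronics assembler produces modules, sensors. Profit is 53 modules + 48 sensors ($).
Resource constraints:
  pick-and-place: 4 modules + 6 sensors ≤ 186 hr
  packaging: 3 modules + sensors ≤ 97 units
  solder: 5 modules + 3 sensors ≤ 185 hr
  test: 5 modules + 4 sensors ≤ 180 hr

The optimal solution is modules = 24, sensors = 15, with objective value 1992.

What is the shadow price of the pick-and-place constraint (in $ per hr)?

2

At the optimum: pick-and-place uses 186 of 186 (binding); packaging uses 87 of 97 (slack = 10); solder uses 165 of 185 (slack = 20); test uses 180 of 180 (binding).
By complementary slackness, y = 0 for the non-binding constraints.
From A_Bᵀ y = c: 4·y_pick-and-place + 5·y_test = 53; 6·y_pick-and-place + 4·y_test = 48.
Solving: y_pick-and-place = 2, y_test = 9.
Shadow price of pick-and-place = 2.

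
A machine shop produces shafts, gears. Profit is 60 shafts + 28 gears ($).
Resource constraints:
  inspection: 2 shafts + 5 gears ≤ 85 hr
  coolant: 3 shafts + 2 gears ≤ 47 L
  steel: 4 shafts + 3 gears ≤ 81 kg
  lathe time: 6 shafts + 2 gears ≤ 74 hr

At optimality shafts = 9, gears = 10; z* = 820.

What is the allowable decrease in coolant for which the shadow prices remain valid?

Binding constraints: coolant, lathe time. The basis is B = [[3,2],[6,2]] with det -6.
Per unit decrease in coolant, x* moves by d = (0.3333, -1).
The basis stays optimal until gears reaches 0; allowable decrease = 10 L.

10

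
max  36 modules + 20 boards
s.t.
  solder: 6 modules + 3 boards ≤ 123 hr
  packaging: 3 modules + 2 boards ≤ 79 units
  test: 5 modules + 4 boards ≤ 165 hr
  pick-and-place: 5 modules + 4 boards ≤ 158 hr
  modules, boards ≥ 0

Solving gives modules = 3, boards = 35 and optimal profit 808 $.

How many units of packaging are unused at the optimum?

0

packaging used = 3·3 + 2·35 = 79; slack = 79 − 79 = 0.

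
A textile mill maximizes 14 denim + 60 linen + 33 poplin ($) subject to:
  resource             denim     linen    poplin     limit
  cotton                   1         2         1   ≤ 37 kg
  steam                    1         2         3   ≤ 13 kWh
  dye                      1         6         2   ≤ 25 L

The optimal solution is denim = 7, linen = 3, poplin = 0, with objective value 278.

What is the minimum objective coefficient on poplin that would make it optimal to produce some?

At the optimum: cotton uses 13 of 37 (slack = 24); steam uses 13 of 13 (binding); dye uses 25 of 25 (binding).
Slack constraints have shadow price 0 (complementary slackness).
The binding rows give the dual system: 1·y_steam + 1·y_dye = 14 and 2·y_steam + 6·y_dye = 60.
Solving: y_steam = 6, y_dye = 8.
poplin enters the basis when its profit ≥ yᵀa₃ = 6·3 + 8·2 = 34.

34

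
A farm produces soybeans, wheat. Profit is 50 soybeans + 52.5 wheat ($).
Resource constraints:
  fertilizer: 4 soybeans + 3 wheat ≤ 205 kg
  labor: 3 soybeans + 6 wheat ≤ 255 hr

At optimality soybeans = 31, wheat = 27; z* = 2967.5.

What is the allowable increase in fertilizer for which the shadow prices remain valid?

Binding constraints: fertilizer, labor. The basis is B = [[4,3],[3,6]] with det 15.
Per unit increase in fertilizer, x* moves by d = (0.4, -0.2).
The basis stays optimal until wheat reaches 0; allowable increase = 135 kg.

135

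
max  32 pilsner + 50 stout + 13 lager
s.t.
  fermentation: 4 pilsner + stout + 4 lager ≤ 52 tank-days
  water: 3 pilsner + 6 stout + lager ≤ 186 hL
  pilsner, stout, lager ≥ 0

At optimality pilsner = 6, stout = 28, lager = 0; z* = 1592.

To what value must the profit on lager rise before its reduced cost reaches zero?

At the optimum: fermentation uses 52 of 52 (binding); water uses 186 of 186 (binding).
Dual feasibility on the basic columns requires 4·y_fermentation + 3·y_water = 32, 1·y_fermentation + 6·y_water = 50.
This yields shadow prices y_fermentation = 2, y_water = 8.
lager enters the basis when its profit ≥ yᵀa₃ = 2·4 + 8·1 = 16.

16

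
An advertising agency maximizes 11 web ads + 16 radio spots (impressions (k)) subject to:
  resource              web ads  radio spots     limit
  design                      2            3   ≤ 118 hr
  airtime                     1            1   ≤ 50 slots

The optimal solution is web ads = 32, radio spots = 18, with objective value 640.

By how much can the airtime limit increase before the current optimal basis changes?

Binding constraints: design, airtime. The basis is B = [[2,3],[1,1]] with det -1.
Per unit increase in airtime, x* moves by d = (3, -2).
The basis stays optimal until radio spots reaches 0; allowable increase = 9 slots.

9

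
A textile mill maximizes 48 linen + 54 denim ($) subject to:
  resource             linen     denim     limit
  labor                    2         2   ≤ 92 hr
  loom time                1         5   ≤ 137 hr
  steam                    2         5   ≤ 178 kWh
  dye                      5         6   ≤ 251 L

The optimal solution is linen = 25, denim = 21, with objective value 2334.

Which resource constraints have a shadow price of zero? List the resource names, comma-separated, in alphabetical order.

labor: 92/92 (binding)
loom time: 130/137 (slack 7)
steam: 155/178 (slack 23)
dye: 251/251 (binding)
By complementary slackness, a constraint with positive slack has shadow price 0 → loom time, steam.

loom time, steam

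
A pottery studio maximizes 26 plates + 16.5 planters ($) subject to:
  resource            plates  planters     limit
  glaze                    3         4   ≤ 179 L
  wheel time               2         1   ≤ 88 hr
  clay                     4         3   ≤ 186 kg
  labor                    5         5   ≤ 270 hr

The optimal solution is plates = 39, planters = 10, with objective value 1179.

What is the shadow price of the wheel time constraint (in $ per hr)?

6

At the optimum: glaze uses 157 of 179 (slack = 22); wheel time uses 88 of 88 (binding); clay uses 186 of 186 (binding); labor uses 245 of 270 (slack = 25).
Slack constraints have shadow price 0 (complementary slackness).
Dual feasibility on the basic columns requires 2·y_wheel time + 4·y_clay = 26, 1·y_wheel time + 3·y_clay = 16.5.
This yields shadow prices y_wheel time = 6, y_clay = 3.5.
Shadow price of wheel time = 6.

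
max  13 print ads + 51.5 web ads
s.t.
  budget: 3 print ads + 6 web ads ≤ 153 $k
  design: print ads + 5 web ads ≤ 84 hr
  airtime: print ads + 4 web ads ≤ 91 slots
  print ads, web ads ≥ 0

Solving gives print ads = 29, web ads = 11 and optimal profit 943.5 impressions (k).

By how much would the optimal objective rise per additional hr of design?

8.5

Check each constraint at x*: budget 153/153 (tight); design 84/84 (tight); airtime 73/91 (slack 18).
Slack constraints have shadow price 0 (complementary slackness).
Dual feasibility on the basic columns requires 3·y_budget + 1·y_design = 13, 6·y_budget + 5·y_design = 51.5.
→ y_budget = 1.5 and y_design = 8.5.
Shadow price of design = 8.5.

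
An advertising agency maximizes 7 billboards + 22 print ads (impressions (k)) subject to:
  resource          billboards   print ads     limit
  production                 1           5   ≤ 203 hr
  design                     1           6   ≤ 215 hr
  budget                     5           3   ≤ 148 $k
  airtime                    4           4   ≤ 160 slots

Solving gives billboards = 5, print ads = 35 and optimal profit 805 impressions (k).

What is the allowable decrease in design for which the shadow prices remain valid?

Binding constraints: design, airtime. The basis is B = [[1,6],[4,4]] with det -20.
Per unit decrease in design, x* moves by d = (0.2, -0.2).
The basis stays optimal until budget becomes binding; allowable decrease = 45 hr.

45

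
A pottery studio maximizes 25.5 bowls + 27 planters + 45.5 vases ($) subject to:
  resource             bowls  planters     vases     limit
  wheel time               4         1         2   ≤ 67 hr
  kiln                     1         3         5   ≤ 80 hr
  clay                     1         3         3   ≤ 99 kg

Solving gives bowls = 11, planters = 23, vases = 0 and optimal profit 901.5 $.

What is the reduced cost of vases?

-1

Binding: wheel time and kiln. Non-binding: clay (19 unused).
By complementary slackness, y = 0 for the non-binding constraint.
Dual feasibility on the basic columns requires 4·y_wheel time + 1·y_kiln = 25.5, 1·y_wheel time + 3·y_kiln = 27.
→ y_wheel time = 4.5 and y_kiln = 7.5.
Reduced cost of vases: c₃ − yᵀa₃ = 45.5 − (4.5·2 + 7.5·5) = 45.5 − 46.5 = -1.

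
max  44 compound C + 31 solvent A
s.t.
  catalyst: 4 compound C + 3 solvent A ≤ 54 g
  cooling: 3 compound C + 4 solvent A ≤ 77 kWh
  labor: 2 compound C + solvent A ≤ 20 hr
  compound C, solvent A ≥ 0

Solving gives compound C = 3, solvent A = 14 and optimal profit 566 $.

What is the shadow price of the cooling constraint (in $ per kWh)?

0

At the optimum: catalyst uses 54 of 54 (binding); cooling uses 65 of 77 (slack = 12); labor uses 20 of 20 (binding).
By complementary slackness, y = 0 for the non-binding constraint.
The binding rows give the dual system: 4·y_catalyst + 2·y_labor = 44 and 3·y_catalyst + 1·y_labor = 31.
→ y_catalyst = 9 and y_labor = 4.
Shadow price of cooling = 0.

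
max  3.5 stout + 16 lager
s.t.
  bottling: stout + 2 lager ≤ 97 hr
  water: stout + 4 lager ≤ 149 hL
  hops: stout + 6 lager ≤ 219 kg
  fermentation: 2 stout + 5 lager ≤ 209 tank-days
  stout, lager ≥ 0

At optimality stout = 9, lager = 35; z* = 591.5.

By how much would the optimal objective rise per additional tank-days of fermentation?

At the optimum: bottling uses 79 of 97 (slack = 18); water uses 149 of 149 (binding); hops uses 219 of 219 (binding); fermentation uses 193 of 209 (slack = 16).
By complementary slackness, y = 0 for the non-binding constraints.
The binding rows give the dual system: 1·y_water + 1·y_hops = 3.5 and 4·y_water + 6·y_hops = 16.
This yields shadow prices y_water = 2.5, y_hops = 1.
Shadow price of fermentation = 0.

0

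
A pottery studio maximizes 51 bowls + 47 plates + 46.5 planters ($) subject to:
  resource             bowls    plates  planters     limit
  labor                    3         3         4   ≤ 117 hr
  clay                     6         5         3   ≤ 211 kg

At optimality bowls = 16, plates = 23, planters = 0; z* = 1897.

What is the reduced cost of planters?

-1.5

Both labor and clay are binding at x*.
Dual feasibility on the basic columns requires 3·y_labor + 6·y_clay = 51, 3·y_labor + 5·y_clay = 47.
This yields shadow prices y_labor = 9, y_clay = 4.
Reduced cost of planters: c₃ − yᵀa₃ = 46.5 − (9·4 + 4·3) = 46.5 − 48 = -1.5.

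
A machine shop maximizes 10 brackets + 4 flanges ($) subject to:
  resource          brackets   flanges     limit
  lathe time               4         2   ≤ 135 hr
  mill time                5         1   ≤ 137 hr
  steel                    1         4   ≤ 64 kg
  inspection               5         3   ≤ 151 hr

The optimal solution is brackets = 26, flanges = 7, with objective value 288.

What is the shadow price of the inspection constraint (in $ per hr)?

Check each constraint at x*: lathe time 118/135 (slack 17); mill time 137/137 (tight); steel 54/64 (slack 10); inspection 151/151 (tight).
By complementary slackness, y = 0 for the non-binding constraints.
Dual feasibility on the basic columns requires 5·y_mill time + 5·y_inspection = 10, 1·y_mill time + 3·y_inspection = 4.
Solving: y_mill time = 1, y_inspection = 1.
Shadow price of inspection = 1.

1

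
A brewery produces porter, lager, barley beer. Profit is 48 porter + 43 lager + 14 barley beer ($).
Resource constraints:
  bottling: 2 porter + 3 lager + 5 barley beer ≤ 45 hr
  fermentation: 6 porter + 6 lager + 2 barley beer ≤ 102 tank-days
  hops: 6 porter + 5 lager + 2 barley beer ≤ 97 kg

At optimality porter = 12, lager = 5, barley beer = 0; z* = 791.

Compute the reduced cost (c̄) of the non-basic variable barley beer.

-2

At the optimum: bottling uses 39 of 45 (slack = 6); fermentation uses 102 of 102 (binding); hops uses 97 of 97 (binding).
Slack constraints have shadow price 0 (complementary slackness).
Dual feasibility on the basic columns requires 6·y_fermentation + 6·y_hops = 48, 6·y_fermentation + 5·y_hops = 43.
→ y_fermentation = 3 and y_hops = 5.
Reduced cost of barley beer: c₃ − yᵀa₃ = 14 − (3·2 + 5·2) = 14 − 16 = -2.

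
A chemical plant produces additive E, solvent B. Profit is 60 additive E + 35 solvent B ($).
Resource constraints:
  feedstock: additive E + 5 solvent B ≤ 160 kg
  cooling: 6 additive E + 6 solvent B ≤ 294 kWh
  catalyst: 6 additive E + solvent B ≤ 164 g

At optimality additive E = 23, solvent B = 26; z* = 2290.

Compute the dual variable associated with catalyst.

5

Binding: cooling and catalyst. Non-binding: feedstock (7 unused).
Since feedstock is not tight, its dual is 0.
The binding rows give the dual system: 6·y_cooling + 6·y_catalyst = 60 and 6·y_cooling + 1·y_catalyst = 35.
Solving: y_cooling = 5, y_catalyst = 5.
Shadow price of catalyst = 5.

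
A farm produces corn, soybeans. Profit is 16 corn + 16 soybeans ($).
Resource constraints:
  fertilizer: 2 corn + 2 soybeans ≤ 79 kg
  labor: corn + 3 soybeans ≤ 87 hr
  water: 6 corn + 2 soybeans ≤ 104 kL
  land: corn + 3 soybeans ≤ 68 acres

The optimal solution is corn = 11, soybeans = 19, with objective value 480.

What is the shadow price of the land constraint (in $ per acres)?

4

Check each constraint at x*: fertilizer 60/79 (slack 19); labor 68/87 (slack 19); water 104/104 (tight); land 68/68 (tight).
Slack constraints have shadow price 0 (complementary slackness).
The binding rows give the dual system: 6·y_water + 1·y_land = 16 and 2·y_water + 3·y_land = 16.
Solving: y_water = 2, y_land = 4.
Shadow price of land = 4.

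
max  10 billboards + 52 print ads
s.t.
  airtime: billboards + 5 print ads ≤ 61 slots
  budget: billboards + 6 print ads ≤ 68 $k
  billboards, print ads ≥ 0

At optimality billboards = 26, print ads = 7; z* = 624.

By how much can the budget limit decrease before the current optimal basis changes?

7

Binding constraints: airtime, budget. The basis is B = [[1,5],[1,6]] with det 1.
Per unit decrease in budget, x* moves by d = (5, -1).
The basis stays optimal until print ads reaches 0; allowable decrease = 7 $k.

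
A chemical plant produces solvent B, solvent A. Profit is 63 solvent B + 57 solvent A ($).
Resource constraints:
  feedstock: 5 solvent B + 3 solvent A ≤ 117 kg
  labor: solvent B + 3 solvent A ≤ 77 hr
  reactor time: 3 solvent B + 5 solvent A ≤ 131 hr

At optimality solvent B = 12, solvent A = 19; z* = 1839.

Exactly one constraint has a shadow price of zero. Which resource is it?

labor

feedstock: 117/117 (binding)
labor: 69/77 (slack 8)
reactor time: 131/131 (binding)
By complementary slackness, a constraint with positive slack has shadow price 0 → labor.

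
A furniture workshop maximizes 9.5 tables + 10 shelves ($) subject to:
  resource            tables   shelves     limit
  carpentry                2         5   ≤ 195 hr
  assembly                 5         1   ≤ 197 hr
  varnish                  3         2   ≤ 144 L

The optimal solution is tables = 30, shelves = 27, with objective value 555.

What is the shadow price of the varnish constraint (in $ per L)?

Binding: carpentry and varnish. Non-binding: assembly (20 unused).
Slack constraints have shadow price 0 (complementary slackness).
The binding rows give the dual system: 2·y_carpentry + 3·y_varnish = 9.5 and 5·y_carpentry + 2·y_varnish = 10.
Solving: y_carpentry = 1, y_varnish = 2.5.
Shadow price of varnish = 2.5.

2.5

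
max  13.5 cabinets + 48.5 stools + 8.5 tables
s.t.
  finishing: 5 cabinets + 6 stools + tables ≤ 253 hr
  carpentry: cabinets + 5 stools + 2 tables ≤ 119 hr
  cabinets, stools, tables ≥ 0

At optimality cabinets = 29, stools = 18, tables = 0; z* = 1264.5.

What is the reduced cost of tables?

-9.5

Both finishing and carpentry are binding at x*.
From A_Bᵀ y = c: 5·y_finishing + 1·y_carpentry = 13.5; 6·y_finishing + 5·y_carpentry = 48.5.
→ y_finishing = 1 and y_carpentry = 8.5.
Reduced cost of tables: c₃ − yᵀa₃ = 8.5 − (1·1 + 8.5·2) = 8.5 − 18 = -9.5.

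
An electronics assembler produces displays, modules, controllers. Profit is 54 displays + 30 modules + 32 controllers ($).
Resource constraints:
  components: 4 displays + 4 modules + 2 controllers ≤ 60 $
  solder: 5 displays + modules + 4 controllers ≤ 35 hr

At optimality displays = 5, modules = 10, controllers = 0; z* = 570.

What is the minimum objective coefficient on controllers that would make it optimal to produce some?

36

Both components and solder are binding at x*.
From A_Bᵀ y = c: 4·y_components + 5·y_solder = 54; 4·y_components + 1·y_solder = 30.
Solving: y_components = 6, y_solder = 6.
controllers enters the basis when its profit ≥ yᵀa₃ = 6·2 + 6·4 = 36.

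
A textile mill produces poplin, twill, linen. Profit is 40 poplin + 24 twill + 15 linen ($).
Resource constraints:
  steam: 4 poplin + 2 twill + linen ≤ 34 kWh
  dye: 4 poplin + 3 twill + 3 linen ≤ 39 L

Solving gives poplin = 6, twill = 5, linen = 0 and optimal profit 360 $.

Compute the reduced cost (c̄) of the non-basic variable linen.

-3

Check each constraint at x*: steam 34/34 (tight); dye 39/39 (tight).
From A_Bᵀ y = c: 4·y_steam + 4·y_dye = 40; 2·y_steam + 3·y_dye = 24.
This yields shadow prices y_steam = 6, y_dye = 4.
Reduced cost of linen: c₃ − yᵀa₃ = 15 − (6·1 + 4·3) = 15 − 18 = -3.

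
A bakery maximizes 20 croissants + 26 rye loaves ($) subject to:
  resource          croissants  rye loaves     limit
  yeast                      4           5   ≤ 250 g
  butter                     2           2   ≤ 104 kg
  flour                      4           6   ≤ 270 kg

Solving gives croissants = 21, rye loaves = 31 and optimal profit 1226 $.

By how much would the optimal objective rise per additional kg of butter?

At the optimum: yeast uses 239 of 250 (slack = 11); butter uses 104 of 104 (binding); flour uses 270 of 270 (binding).
Since yeast is not tight, its dual is 0.
The binding rows give the dual system: 2·y_butter + 4·y_flour = 20 and 2·y_butter + 6·y_flour = 26.
Solving: y_butter = 4, y_flour = 3.
Shadow price of butter = 4.

4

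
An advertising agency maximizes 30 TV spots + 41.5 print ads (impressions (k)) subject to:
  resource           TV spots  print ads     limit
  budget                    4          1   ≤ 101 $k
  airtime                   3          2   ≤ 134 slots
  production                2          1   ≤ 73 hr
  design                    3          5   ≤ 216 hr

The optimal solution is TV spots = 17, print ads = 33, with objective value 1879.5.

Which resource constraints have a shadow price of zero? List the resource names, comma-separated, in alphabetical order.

budget: 101/101 (binding)
airtime: 117/134 (slack 17)
production: 67/73 (slack 6)
design: 216/216 (binding)
By complementary slackness, a constraint with positive slack has shadow price 0 → airtime, production.

airtime, production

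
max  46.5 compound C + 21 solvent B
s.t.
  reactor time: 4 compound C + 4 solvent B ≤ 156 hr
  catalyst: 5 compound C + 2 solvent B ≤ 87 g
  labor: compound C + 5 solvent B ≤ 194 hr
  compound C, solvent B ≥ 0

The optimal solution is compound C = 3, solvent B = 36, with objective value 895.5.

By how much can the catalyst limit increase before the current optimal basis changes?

Binding constraints: reactor time, catalyst. The basis is B = [[4,4],[5,2]] with det -12.
Per unit increase in catalyst, x* moves by d = (0.3333, -0.3333).
The basis stays optimal until solvent B reaches 0; allowable increase = 108 g.

108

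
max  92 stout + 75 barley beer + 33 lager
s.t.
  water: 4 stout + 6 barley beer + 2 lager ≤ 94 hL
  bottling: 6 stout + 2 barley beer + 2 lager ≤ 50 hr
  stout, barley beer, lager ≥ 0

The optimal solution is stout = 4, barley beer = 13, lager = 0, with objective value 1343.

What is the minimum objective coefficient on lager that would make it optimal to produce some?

37

Both water and bottling are binding at x*.
From A_Bᵀ y = c: 4·y_water + 6·y_bottling = 92; 6·y_water + 2·y_bottling = 75.
Solving: y_water = 9.5, y_bottling = 9.
lager enters the basis when its profit ≥ yᵀa₃ = 9.5·2 + 9·2 = 37.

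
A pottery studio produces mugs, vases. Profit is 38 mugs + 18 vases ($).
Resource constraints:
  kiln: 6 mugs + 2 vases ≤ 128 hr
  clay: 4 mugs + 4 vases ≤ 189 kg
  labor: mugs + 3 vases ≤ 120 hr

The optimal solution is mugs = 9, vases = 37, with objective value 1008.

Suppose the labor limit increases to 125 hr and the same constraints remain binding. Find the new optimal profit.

1018

Check each constraint at x*: kiln 128/128 (tight); clay 184/189 (slack 5); labor 120/120 (tight).
Slack constraints have shadow price 0 (complementary slackness).
Dual feasibility on the basic columns requires 6·y_kiln + 1·y_labor = 38, 2·y_kiln + 3·y_labor = 18.
This yields shadow prices y_kiln = 6, y_labor = 2.
Δz = y_labor·Δb = 2 × (5) = 10, so new z* = 1008 + 10 = 1018.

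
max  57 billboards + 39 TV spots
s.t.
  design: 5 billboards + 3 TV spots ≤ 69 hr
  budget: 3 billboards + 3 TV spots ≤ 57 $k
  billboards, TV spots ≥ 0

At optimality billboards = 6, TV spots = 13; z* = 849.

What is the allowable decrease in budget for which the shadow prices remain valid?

15.6

Binding constraints: design, budget. The basis is B = [[5,3],[3,3]] with det 6.
Per unit decrease in budget, x* moves by d = (0.5, -0.8333).
The basis stays optimal until TV spots reaches 0; allowable decrease = 15.6 $k.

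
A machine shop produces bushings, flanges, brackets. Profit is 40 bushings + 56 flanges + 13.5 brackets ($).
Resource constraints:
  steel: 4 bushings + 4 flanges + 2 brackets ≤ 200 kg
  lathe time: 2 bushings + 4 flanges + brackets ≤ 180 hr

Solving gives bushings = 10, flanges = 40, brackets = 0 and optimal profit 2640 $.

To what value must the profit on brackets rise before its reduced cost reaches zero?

20

At the optimum: steel uses 200 of 200 (binding); lathe time uses 180 of 180 (binding).
Dual feasibility on the basic columns requires 4·y_steel + 2·y_lathe time = 40, 4·y_steel + 4·y_lathe time = 56.
This yields shadow prices y_steel = 6, y_lathe time = 8.
brackets enters the basis when its profit ≥ yᵀa₃ = 6·2 + 8·1 = 20.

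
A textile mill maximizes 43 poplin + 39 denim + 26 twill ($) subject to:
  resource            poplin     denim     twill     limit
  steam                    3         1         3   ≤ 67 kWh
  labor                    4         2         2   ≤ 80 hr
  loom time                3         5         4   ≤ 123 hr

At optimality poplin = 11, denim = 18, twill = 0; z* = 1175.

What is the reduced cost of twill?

-8

At the optimum: steam uses 51 of 67 (slack = 16); labor uses 80 of 80 (binding); loom time uses 123 of 123 (binding).
By complementary slackness, y = 0 for the non-binding constraint.
Dual feasibility on the basic columns requires 4·y_labor + 3·y_loom time = 43, 2·y_labor + 5·y_loom time = 39.
Solving: y_labor = 7, y_loom time = 5.
Reduced cost of twill: c₃ − yᵀa₃ = 26 − (7·2 + 5·4) = 26 − 34 = -8.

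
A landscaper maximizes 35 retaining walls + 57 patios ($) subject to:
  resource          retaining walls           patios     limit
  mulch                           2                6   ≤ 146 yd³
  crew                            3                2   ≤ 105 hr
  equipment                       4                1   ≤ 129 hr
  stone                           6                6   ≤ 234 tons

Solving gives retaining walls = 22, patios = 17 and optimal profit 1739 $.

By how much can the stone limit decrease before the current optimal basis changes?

88

Binding constraints: mulch, stone. The basis is B = [[2,6],[6,6]] with det -24.
Per unit decrease in stone, x* moves by d = (-0.25, 0.0833).
The basis stays optimal until retaining walls reaches 0; allowable decrease = 88 tons.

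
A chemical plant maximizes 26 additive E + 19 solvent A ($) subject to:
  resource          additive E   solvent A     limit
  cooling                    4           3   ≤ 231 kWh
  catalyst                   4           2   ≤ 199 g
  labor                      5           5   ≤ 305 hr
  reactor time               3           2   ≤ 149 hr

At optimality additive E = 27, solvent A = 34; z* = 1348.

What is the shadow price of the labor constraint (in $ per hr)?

Binding: labor and reactor time. Non-binding: cooling (21 unused), catalyst (23 unused).
By complementary slackness, y = 0 for the non-binding constraints.
From A_Bᵀ y = c: 5·y_labor + 3·y_reactor time = 26; 5·y_labor + 2·y_reactor time = 19.
Solving: y_labor = 1, y_reactor time = 7.
Shadow price of labor = 1.

1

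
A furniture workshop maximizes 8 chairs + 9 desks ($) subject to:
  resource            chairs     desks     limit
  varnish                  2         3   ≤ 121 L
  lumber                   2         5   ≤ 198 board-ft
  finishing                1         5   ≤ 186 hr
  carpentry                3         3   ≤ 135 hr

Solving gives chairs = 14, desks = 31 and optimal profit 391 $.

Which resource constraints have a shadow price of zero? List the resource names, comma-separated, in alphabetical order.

finishing, lumber

varnish: 121/121 (binding)
lumber: 183/198 (slack 15)
finishing: 169/186 (slack 17)
carpentry: 135/135 (binding)
By complementary slackness, a constraint with positive slack has shadow price 0 → finishing, lumber.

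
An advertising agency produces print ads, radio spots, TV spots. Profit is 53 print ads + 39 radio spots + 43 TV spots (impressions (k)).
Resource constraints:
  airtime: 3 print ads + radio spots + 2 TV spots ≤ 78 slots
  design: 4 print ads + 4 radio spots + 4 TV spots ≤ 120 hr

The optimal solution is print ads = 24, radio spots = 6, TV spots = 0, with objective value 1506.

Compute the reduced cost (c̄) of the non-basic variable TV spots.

Both airtime and design are binding at x*.
Dual feasibility on the basic columns requires 3·y_airtime + 4·y_design = 53, 1·y_airtime + 4·y_design = 39.
Solving: y_airtime = 7, y_design = 8.
Reduced cost of TV spots: c₃ − yᵀa₃ = 43 − (7·2 + 8·4) = 43 − 46 = -3.

-3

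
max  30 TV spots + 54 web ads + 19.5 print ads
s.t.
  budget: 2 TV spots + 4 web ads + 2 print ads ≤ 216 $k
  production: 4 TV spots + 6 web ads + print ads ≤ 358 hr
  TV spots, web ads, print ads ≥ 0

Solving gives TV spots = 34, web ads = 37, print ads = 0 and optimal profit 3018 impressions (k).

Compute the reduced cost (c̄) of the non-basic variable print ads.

-1.5

At the optimum: budget uses 216 of 216 (binding); production uses 358 of 358 (binding).
The binding rows give the dual system: 2·y_budget + 4·y_production = 30 and 4·y_budget + 6·y_production = 54.
→ y_budget = 9 and y_production = 3.
Reduced cost of print ads: c₃ − yᵀa₃ = 19.5 − (9·2 + 3·1) = 19.5 − 21 = -1.5.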